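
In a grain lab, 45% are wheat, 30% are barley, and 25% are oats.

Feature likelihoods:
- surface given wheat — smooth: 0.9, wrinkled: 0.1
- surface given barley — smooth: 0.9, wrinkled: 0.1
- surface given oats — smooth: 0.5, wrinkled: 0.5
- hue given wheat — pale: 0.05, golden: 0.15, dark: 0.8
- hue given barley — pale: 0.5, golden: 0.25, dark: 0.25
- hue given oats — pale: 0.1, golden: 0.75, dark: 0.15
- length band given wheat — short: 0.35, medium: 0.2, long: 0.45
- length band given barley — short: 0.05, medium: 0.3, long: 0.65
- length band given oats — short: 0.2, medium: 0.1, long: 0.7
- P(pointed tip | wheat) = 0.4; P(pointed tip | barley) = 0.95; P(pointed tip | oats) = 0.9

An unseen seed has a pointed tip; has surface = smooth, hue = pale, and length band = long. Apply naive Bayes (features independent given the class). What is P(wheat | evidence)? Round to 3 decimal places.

0.038

wheat: 0.45 × 0.9 × 0.05 × 0.45 × 0.4 = 0.003645
barley: 0.3 × 0.9 × 0.5 × 0.65 × 0.95 = 0.0833625
oats: 0.25 × 0.5 × 0.1 × 0.7 × 0.9 = 0.007875
P(wheat | x) = 0.003645 / 0.0948825 ≈ 0.038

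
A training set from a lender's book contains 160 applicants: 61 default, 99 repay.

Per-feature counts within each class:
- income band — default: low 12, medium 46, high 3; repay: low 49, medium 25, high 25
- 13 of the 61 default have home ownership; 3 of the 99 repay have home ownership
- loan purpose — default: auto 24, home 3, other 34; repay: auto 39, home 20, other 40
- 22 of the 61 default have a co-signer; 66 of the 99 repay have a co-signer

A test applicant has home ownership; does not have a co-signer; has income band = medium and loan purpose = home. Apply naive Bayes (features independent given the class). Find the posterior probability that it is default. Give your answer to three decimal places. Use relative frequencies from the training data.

default: (61/160) × (46/61) × (13/61) × (3/61) × (39/61) ≈ 0.00192654
repay: (99/160) × (25/99) × (3/99) × (20/99) × (33/99) ≈ 0.000318845
P(default | x) = 0.00192654 / 0.002245385 ≈ 0.858

0.858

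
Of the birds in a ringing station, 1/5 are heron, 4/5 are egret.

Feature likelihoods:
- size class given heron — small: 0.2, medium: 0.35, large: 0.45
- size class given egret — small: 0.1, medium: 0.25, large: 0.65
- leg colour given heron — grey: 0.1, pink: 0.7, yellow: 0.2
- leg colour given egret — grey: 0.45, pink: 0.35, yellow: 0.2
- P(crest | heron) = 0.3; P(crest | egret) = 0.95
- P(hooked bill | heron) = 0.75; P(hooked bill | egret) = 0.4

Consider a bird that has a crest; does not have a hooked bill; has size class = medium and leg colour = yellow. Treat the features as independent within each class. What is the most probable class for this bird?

heron: 0.2 × 0.35 × 0.2 × 0.3 × (1−0.75) = 0.00105
egret: 0.8 × 0.25 × 0.2 × 0.95 × (1−0.4) = 0.0228
Highest score → egret.

egret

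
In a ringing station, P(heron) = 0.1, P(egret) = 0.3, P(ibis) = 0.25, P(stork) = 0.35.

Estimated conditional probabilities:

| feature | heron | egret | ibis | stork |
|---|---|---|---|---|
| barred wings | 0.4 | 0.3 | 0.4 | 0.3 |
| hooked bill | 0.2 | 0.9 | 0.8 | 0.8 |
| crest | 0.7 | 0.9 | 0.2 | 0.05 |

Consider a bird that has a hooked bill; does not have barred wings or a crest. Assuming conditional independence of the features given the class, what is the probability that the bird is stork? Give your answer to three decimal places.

heron: 0.1 × (1−0.4) × 0.2 × (1−0.7) = 0.0036
egret: 0.3 × (1−0.3) × 0.9 × (1−0.9) = 0.0189
ibis: 0.25 × (1−0.4) × 0.8 × (1−0.2) = 0.096
stork: 0.35 × (1−0.3) × 0.8 × (1−0.05) = 0.1862
P(stork | x) = 0.1862 / 0.3047 ≈ 0.611

0.611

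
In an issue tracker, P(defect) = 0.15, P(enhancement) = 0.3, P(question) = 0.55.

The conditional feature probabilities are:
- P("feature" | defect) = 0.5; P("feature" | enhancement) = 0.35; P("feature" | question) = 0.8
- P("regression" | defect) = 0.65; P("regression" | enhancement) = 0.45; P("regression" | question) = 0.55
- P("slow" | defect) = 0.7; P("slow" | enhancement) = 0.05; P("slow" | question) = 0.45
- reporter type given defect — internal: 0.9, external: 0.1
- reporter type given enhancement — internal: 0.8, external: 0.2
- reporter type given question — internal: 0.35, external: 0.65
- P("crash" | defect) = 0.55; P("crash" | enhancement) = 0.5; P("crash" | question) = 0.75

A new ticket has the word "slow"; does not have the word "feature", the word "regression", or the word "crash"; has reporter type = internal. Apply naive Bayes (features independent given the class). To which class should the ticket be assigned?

defect: 0.15 × (1−0.5) × (1−0.65) × 0.7 × 0.9 × (1−0.55) = 0.007441875
enhancement: 0.3 × (1−0.35) × (1−0.45) × 0.05 × 0.8 × (1−0.5) = 0.002145
question: 0.55 × (1−0.8) × (1−0.55) × 0.45 × 0.35 × (1−0.75) = 0.0019490625
Highest score → defect.

defect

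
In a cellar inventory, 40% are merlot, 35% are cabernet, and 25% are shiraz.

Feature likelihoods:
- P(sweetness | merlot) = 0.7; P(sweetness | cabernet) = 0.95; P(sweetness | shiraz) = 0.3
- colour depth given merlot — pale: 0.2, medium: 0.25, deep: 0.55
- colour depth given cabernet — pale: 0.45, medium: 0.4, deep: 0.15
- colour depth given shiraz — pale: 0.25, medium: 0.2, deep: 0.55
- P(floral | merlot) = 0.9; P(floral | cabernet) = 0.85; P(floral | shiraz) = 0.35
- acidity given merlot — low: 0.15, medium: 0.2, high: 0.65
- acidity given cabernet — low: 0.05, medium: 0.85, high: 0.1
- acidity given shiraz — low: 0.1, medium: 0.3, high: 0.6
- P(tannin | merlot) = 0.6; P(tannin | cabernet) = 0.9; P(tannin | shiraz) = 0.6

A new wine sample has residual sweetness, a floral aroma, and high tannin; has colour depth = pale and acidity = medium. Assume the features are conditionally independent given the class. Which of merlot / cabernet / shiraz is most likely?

cabernet

merlot: 0.4 × 0.7 × 0.2 × 0.9 × 0.2 × 0.6 = 0.006048
cabernet: 0.35 × 0.95 × 0.45 × 0.85 × 0.85 × 0.9 = 0.09729365625
shiraz: 0.25 × 0.3 × 0.25 × 0.35 × 0.3 × 0.6 = 0.00118125
Highest score → cabernet.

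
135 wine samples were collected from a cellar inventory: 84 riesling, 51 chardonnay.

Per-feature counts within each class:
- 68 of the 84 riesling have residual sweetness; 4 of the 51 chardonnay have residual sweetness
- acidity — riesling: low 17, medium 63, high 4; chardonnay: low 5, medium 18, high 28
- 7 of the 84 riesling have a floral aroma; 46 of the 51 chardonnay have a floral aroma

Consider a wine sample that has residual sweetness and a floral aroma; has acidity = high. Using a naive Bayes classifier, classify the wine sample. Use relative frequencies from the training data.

riesling: (84/135) × (68/84) × (4/84) × (7/84) ≈ 0.00199882
chardonnay: (51/135) × (4/51) × (28/51) × (46/51) ≈ 0.0146724
Highest score → chardonnay.

chardonnay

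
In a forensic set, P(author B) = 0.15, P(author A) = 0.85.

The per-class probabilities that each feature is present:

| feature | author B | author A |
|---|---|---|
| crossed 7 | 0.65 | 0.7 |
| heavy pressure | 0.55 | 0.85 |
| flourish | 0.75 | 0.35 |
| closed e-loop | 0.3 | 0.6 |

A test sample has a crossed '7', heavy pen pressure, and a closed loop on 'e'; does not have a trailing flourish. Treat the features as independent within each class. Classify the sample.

author B: 0.15 × 0.65 × 0.55 × (1−0.75) × 0.3 = 0.004021875
author A: 0.85 × 0.7 × 0.85 × (1−0.35) × 0.6 = 0.1972425
Highest score → author A.

author A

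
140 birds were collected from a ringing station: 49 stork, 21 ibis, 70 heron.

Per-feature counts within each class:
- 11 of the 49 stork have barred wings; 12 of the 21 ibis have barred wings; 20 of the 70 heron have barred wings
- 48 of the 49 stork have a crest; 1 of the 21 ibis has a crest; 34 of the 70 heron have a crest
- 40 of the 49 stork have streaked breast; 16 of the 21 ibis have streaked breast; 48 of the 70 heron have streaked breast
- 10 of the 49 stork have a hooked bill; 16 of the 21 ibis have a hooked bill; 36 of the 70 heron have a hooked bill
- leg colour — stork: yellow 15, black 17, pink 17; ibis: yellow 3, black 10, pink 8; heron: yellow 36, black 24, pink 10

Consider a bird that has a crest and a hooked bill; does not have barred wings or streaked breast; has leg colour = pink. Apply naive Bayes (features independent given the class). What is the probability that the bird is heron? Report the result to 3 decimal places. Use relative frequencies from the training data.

stork: (49/140) × (38/49) × (48/49) × (9/49) × (10/49) × (17/49) ≈ 0.00345783
ibis: (21/140) × (9/21) × (1/21) × (5/21) × (16/21) × (8/21) ≈ 0.000211552
heron: (70/140) × (50/70) × (34/70) × (22/70) × (36/70) × (10/70) ≈ 0.00400547
P(heron | x) = 0.00400547 / 0.007674852 ≈ 0.522

0.522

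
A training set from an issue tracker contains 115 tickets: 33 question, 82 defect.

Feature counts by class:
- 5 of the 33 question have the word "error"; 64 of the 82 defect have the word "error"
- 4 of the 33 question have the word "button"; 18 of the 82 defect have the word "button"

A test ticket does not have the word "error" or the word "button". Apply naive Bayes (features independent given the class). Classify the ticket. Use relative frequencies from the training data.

question: (33/115) × (28/33) × (29/33) ≈ 0.213966
defect: (82/115) × (18/82) × (64/82) ≈ 0.122163
Highest score → question.

question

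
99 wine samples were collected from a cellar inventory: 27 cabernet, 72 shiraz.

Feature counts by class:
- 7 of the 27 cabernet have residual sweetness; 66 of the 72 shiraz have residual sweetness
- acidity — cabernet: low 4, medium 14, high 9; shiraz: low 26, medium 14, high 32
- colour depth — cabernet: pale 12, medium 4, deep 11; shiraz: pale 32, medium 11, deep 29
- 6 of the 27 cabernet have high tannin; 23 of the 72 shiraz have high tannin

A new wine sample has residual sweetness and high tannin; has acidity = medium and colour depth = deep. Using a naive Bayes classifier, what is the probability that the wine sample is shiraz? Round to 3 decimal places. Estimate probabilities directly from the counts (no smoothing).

cabernet: (27/99) × (7/27) × (14/27) × (11/27) × (6/27) ≈ 0.00331928
shiraz: (72/99) × (66/72) × (14/72) × (29/72) × (23/72) ≈ 0.0166788
P(shiraz | x) = 0.0166788 / 0.01999808 ≈ 0.834

0.834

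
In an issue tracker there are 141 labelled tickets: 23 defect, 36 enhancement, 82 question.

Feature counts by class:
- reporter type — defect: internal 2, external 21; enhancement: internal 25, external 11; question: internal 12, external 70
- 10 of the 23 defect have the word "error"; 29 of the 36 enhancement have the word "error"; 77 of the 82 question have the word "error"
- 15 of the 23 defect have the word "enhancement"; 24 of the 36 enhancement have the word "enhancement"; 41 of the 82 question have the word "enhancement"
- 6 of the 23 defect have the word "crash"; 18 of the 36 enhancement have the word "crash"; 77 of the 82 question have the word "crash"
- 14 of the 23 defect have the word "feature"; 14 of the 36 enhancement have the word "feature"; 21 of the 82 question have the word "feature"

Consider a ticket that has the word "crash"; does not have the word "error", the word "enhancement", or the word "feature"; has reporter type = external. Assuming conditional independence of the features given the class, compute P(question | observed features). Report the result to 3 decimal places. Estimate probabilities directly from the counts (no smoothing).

0.700

defect: (23/141) × (21/23) × (13/23) × (8/23) × (6/23) × (9/23) ≈ 0.00298893
enhancement: (36/141) × (11/36) × (7/36) × (12/36) × (18/36) × (22/36) ≈ 0.00154503
question: (82/141) × (70/82) × (5/82) × (41/82) × (77/82) × (61/82) ≈ 0.010573
P(question | x) = 0.010573 / 0.01510696 ≈ 0.700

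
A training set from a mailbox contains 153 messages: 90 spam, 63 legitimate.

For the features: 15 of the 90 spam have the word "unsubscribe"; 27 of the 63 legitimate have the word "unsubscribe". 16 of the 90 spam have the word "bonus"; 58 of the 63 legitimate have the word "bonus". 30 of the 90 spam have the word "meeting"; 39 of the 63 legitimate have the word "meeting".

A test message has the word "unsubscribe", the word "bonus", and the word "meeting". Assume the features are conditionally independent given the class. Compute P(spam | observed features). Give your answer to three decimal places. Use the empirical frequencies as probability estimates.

0.055

spam: (90/153) × (15/90) × (16/90) × (30/90) ≈ 0.00580973
legitimate: (63/153) × (27/63) × (58/63) × (39/63) ≈ 0.100574
P(spam | x) = 0.00580973 / 0.10638373 ≈ 0.055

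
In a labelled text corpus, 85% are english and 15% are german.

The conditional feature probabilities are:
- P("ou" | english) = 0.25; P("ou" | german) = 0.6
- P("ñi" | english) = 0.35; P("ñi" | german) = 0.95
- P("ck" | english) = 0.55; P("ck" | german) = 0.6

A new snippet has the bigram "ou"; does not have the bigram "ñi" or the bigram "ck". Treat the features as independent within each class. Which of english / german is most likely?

english

english: 0.85 × 0.25 × (1−0.35) × (1−0.55) = 0.06215625
german: 0.15 × 0.6 × (1−0.95) × (1−0.6) = 0.0018
Highest score → english.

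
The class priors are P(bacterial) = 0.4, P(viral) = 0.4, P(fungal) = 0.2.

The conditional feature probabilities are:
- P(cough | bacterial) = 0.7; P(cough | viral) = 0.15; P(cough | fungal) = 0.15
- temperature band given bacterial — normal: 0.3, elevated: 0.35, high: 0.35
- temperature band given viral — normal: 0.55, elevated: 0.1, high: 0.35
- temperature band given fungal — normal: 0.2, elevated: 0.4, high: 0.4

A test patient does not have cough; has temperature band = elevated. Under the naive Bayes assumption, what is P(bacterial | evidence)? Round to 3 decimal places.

bacterial: 0.4 × (1−0.7) × 0.35 = 0.042
viral: 0.4 × (1−0.15) × 0.1 = 0.034
fungal: 0.2 × (1−0.15) × 0.4 = 0.068
P(bacterial | x) = 0.042 / 0.144 ≈ 0.292

0.292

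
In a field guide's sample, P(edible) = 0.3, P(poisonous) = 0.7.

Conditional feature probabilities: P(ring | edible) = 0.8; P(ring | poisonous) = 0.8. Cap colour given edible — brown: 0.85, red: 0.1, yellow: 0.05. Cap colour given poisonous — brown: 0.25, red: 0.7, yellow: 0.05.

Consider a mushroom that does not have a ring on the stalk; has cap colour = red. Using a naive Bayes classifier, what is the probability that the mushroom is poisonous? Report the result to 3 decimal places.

edible: 0.3 × (1−0.8) × 0.1 = 0.006
poisonous: 0.7 × (1−0.8) × 0.7 = 0.098
P(poisonous | x) = 0.098 / 0.104 ≈ 0.942

0.942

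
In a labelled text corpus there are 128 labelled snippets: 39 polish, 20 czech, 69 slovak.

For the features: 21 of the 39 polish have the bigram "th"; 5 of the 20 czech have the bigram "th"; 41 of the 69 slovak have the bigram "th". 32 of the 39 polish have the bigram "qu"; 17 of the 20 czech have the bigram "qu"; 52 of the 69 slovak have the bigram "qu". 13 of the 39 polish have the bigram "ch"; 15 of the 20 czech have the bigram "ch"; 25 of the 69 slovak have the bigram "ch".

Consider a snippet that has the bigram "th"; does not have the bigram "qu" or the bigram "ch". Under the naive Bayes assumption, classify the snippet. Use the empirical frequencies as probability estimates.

slovak

polish: (39/128) × (21/39) × (7/39) × (26/39) ≈ 0.0196314
czech: (20/128) × (5/20) × (3/20) × (5/20) = 0.00146484375
slovak: (69/128) × (41/69) × (17/69) × (44/69) ≈ 0.0503242
Highest score → slovak.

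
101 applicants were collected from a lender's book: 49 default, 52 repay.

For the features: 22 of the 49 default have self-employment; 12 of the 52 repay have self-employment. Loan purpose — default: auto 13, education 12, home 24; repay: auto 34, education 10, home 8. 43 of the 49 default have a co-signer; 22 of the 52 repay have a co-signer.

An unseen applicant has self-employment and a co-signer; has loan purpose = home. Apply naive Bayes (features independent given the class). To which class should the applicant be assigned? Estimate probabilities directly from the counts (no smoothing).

default

default: (49/101) × (22/49) × (24/49) × (43/49) ≈ 0.0936244
repay: (52/101) × (12/52) × (8/52) × (22/52) ≈ 0.00773332
Highest score → default.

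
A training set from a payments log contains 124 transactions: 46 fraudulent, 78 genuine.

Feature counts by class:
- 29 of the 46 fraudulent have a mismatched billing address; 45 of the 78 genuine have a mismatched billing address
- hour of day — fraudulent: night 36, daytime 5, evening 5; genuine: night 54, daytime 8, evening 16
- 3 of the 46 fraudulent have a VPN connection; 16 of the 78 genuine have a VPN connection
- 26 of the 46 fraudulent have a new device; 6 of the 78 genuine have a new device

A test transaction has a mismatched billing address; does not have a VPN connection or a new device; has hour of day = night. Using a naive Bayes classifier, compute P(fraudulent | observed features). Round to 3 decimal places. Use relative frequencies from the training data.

0.288

fraudulent: (46/124) × (29/46) × (36/46) × (43/46) × (20/46) ≈ 0.0743882
genuine: (78/124) × (45/78) × (54/78) × (62/78) × (72/78) ≈ 0.184342
P(fraudulent | x) = 0.0743882 / 0.2587302 ≈ 0.288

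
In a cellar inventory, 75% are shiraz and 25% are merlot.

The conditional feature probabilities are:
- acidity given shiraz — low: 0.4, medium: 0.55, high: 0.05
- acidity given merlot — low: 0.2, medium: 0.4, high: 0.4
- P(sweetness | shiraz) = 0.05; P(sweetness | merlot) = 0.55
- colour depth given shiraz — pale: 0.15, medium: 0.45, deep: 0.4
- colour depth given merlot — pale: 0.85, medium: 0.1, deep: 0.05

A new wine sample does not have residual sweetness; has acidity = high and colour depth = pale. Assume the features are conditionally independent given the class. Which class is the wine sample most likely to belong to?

shiraz: 0.75 × 0.05 × (1−0.05) × 0.15 = 0.00534375
merlot: 0.25 × 0.4 × (1−0.55) × 0.85 = 0.03825
Highest score → merlot.

merlot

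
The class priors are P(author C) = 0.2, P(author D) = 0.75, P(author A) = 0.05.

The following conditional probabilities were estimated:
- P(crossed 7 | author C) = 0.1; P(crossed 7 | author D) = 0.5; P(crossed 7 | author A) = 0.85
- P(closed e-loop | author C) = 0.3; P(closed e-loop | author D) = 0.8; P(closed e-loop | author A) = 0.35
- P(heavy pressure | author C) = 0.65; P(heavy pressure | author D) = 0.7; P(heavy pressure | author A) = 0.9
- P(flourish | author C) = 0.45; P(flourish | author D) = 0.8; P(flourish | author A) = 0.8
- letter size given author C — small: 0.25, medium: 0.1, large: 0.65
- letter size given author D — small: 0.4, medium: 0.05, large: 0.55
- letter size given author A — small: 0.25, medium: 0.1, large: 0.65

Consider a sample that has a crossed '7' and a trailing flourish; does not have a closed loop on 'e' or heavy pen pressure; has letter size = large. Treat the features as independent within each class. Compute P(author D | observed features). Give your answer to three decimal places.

author C: 0.2 × 0.1 × (1−0.3) × (1−0.65) × 0.45 × 0.65 = 0.00143325
author D: 0.75 × 0.5 × (1−0.8) × (1−0.7) × 0.8 × 0.55 = 0.0099
author A: 0.05 × 0.85 × (1−0.35) × (1−0.9) × 0.8 × 0.65 = 0.0014365
P(author D | x) = 0.0099 / 0.01276975 ≈ 0.775

0.775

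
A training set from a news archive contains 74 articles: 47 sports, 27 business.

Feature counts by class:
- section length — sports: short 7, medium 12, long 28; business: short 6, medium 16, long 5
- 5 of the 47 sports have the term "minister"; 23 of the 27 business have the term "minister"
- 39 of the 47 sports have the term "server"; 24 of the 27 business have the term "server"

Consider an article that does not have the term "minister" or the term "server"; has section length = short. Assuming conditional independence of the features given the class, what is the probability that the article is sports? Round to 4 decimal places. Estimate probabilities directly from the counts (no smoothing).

0.9151

sports: (47/74) × (7/47) × (42/47) × (8/47) ≈ 0.0143883
business: (27/74) × (6/27) × (4/27) × (3/27) ≈ 0.00133467
P(sports | x) = 0.0143883 / 0.01572297 ≈ 0.9151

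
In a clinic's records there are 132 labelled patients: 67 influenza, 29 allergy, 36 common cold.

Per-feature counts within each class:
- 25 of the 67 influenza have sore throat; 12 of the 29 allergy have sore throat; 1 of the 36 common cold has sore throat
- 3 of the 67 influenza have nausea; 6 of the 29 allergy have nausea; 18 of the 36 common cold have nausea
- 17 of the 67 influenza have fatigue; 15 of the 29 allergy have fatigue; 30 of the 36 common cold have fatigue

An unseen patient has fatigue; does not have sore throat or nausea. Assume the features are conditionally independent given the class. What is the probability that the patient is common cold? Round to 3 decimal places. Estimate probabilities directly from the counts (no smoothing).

0.460

influenza: (67/132) × (42/67) × (64/67) × (17/67) ≈ 0.0771178
allergy: (29/132) × (17/29) × (23/29) × (15/29) ≈ 0.0528321
common cold: (36/132) × (35/36) × (18/36) × (30/36) ≈ 0.11048
P(common cold | x) = 0.11048 / 0.2404299 ≈ 0.460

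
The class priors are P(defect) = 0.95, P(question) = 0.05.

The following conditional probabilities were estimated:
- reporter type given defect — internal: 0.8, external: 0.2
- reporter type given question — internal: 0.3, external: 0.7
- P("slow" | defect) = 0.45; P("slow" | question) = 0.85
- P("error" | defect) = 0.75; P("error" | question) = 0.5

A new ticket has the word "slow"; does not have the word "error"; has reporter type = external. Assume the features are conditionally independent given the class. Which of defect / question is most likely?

defect: 0.95 × 0.2 × 0.45 × (1−0.75) = 0.021375
question: 0.05 × 0.7 × 0.85 × (1−0.5) = 0.014875
Highest score → defect.

defect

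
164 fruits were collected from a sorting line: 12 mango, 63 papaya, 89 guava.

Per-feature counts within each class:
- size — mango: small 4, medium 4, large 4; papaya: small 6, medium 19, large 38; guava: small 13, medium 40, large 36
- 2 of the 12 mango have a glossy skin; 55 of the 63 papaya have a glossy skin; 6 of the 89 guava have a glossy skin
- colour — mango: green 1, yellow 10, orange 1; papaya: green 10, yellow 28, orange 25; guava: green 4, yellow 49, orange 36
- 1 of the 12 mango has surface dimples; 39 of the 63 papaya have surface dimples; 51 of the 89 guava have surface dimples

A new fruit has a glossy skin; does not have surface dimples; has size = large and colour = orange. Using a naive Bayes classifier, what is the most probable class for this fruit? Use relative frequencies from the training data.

papaya

mango: (12/164) × (4/12) × (2/12) × (1/12) × (11/12) ≈ 0.000310524
papaya: (63/164) × (38/63) × (55/63) × (25/63) × (24/63) ≈ 0.0305796
guava: (89/164) × (36/89) × (6/89) × (36/89) × (38/89) ≈ 0.00255579
Highest score → papaya.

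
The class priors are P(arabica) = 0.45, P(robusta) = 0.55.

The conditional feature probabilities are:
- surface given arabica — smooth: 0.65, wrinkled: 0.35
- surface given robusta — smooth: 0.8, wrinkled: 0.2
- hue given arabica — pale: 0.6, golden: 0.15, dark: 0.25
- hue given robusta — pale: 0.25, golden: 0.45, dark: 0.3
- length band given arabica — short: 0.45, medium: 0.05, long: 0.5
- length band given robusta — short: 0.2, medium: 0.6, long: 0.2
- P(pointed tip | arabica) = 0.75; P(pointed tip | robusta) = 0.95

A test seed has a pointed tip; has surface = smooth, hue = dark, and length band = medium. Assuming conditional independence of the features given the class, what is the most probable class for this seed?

arabica: 0.45 × 0.65 × 0.25 × 0.05 × 0.75 = 0.0027421875
robusta: 0.55 × 0.8 × 0.3 × 0.6 × 0.95 = 0.07524
Highest score → robusta.

robusta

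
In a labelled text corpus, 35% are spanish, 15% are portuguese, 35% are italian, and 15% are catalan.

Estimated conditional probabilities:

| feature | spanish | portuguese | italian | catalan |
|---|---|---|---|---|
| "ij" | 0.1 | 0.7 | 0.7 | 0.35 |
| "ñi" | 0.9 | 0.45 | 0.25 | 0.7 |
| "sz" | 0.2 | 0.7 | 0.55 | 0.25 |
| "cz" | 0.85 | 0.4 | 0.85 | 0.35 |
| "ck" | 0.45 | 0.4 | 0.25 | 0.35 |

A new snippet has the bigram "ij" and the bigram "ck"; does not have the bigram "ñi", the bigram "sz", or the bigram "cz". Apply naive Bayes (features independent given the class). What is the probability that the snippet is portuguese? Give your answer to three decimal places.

0.410

spanish: 0.35 × 0.1 × (1−0.9) × (1−0.2) × (1−0.85) × 0.45 = 0.000189
portuguese: 0.15 × 0.7 × (1−0.45) × (1−0.7) × (1−0.4) × 0.4 = 0.004158
italian: 0.35 × 0.7 × (1−0.25) × (1−0.55) × (1−0.85) × 0.25 = 0.00310078125
catalan: 0.15 × 0.35 × (1−0.7) × (1−0.25) × (1−0.35) × 0.35 = 0.00268734375
P(portuguese | x) = 0.004158 / 0.010135125 ≈ 0.410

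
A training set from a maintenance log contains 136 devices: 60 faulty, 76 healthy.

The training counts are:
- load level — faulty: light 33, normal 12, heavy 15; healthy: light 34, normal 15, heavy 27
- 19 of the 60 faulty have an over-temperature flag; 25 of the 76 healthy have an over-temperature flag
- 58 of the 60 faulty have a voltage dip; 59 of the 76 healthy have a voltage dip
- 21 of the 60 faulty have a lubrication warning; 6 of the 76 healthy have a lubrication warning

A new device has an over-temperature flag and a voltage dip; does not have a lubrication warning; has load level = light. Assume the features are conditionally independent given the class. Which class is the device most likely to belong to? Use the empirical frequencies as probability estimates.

healthy

faulty: (60/136) × (33/60) × (19/60) × (58/60) × (39/60) ≈ 0.04828
healthy: (76/136) × (34/76) × (25/76) × (59/76) × (70/76) ≈ 0.0588016
Highest score → healthy.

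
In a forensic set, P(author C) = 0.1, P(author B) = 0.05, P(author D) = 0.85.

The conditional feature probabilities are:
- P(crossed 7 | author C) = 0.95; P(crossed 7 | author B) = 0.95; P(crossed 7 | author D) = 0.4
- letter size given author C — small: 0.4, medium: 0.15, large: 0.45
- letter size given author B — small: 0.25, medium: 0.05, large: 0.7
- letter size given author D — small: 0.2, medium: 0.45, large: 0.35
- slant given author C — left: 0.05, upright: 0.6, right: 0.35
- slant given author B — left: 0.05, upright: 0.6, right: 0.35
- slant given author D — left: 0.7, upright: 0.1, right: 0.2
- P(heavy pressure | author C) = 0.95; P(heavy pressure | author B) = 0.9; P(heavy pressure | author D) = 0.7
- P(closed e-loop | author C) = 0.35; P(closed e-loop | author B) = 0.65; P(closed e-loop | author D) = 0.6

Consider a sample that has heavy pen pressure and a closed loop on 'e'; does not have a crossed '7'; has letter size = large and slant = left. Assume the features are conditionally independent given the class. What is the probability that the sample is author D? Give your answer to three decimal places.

0.998

author C: 0.1 × (1−0.95) × 0.45 × 0.05 × 0.95 × 0.35 = 0.00003740625
author B: 0.05 × (1−0.95) × 0.7 × 0.05 × 0.9 × 0.65 = 0.0000511875
author D: 0.85 × (1−0.4) × 0.35 × 0.7 × 0.7 × 0.6 = 0.052479
P(author D | x) = 0.052479 / 0.05256759375 ≈ 0.998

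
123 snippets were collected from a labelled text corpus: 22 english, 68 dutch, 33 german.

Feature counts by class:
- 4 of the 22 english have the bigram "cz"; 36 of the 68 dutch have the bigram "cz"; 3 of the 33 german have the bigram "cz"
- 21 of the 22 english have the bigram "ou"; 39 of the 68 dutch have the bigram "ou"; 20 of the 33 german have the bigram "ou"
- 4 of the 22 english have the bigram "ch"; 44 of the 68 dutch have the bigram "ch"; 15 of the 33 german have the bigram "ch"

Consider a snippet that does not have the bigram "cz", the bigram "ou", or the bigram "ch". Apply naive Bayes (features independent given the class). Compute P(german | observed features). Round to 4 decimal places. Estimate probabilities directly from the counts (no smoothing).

english: (22/123) × (18/22) × (1/22) × (18/22) ≈ 0.00544245
dutch: (68/123) × (32/68) × (29/68) × (24/68) ≈ 0.0391594
german: (33/123) × (30/33) × (13/33) × (18/33) ≈ 0.0524088
P(german | x) = 0.0524088 / 0.09701065 ≈ 0.5402

0.5402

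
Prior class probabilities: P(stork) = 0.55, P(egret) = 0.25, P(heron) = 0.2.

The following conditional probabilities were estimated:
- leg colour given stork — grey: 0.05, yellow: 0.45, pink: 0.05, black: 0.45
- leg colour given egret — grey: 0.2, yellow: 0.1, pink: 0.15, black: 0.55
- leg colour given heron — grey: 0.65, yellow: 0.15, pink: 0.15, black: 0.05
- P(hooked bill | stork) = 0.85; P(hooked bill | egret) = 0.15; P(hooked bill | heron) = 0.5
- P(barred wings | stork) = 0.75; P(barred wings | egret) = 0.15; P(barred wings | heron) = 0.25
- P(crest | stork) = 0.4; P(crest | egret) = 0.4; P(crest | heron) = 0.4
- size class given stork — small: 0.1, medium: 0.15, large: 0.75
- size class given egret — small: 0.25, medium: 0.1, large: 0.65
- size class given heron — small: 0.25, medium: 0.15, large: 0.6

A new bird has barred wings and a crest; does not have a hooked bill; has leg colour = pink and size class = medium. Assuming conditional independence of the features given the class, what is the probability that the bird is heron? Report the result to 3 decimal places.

stork: 0.55 × 0.05 × (1−0.85) × 0.75 × 0.4 × 0.15 = 0.000185625
egret: 0.25 × 0.15 × (1−0.15) × 0.15 × 0.4 × 0.1 = 0.00019125
heron: 0.2 × 0.15 × (1−0.5) × 0.25 × 0.4 × 0.15 = 0.000225
P(heron | x) = 0.000225 / 0.000601875 ≈ 0.374

0.374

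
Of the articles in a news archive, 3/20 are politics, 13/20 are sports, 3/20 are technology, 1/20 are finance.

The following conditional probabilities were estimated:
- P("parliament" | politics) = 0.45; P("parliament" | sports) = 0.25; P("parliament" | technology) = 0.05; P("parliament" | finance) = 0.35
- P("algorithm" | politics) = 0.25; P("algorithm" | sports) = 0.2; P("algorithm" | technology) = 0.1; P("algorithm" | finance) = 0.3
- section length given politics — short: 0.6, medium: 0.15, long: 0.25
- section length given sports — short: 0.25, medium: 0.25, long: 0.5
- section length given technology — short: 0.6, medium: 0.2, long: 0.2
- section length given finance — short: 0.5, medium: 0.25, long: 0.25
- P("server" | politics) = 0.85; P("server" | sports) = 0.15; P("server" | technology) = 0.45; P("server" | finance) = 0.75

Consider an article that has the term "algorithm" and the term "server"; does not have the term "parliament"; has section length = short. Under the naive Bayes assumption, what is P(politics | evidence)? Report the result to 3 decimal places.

politics: 0.15 × (1−0.45) × 0.25 × 0.6 × 0.85 = 0.01051875
sports: 0.65 × (1−0.25) × 0.2 × 0.25 × 0.15 = 0.00365625
technology: 0.15 × (1−0.05) × 0.1 × 0.6 × 0.45 = 0.0038475
finance: 0.05 × (1−0.35) × 0.3 × 0.5 × 0.75 = 0.00365625
P(politics | x) = 0.01051875 / 0.02167875 ≈ 0.485

0.485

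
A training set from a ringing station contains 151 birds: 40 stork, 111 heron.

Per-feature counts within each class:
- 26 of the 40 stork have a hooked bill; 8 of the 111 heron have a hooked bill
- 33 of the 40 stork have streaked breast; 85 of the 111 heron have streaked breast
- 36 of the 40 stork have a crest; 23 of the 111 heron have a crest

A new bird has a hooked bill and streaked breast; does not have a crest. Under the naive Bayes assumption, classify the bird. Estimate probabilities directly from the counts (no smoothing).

stork: (40/151) × (26/40) × (33/40) × (4/40) ≈ 0.0142053
heron: (111/151) × (8/111) × (85/111) × (88/111) ≈ 0.0321639
Highest score → heron.

heron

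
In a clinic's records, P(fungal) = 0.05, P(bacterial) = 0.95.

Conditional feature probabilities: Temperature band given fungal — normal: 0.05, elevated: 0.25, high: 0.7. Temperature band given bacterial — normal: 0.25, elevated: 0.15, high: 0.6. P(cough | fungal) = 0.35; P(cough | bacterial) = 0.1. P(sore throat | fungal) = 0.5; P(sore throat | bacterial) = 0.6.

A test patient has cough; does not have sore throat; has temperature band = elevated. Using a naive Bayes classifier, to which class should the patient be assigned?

fungal: 0.05 × 0.25 × 0.35 × (1−0.5) = 0.0021875
bacterial: 0.95 × 0.15 × 0.1 × (1−0.6) = 0.0057
Highest score → bacterial.

bacterial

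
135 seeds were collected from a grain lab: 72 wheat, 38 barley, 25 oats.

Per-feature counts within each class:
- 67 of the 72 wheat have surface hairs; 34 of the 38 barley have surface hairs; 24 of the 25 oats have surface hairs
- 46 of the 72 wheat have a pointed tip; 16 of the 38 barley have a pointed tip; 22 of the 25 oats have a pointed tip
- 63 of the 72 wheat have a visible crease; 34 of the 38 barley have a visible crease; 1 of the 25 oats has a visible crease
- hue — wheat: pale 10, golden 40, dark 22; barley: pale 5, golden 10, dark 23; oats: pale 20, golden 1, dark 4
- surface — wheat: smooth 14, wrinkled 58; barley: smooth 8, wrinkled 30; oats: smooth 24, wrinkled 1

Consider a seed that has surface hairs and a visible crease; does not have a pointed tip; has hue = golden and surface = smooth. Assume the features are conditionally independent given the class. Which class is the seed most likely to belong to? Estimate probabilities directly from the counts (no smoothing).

wheat

wheat: (72/135) × (67/72) × (26/72) × (63/72) × (40/72) × (14/72) ≈ 0.01694
barley: (38/135) × (34/38) × (22/38) × (34/38) × (10/38) × (8/38) ≈ 0.00722774
oats: (25/135) × (24/25) × (3/25) × (1/25) × (1/25) × (24/25) = 0.000032768
Highest score → wheat.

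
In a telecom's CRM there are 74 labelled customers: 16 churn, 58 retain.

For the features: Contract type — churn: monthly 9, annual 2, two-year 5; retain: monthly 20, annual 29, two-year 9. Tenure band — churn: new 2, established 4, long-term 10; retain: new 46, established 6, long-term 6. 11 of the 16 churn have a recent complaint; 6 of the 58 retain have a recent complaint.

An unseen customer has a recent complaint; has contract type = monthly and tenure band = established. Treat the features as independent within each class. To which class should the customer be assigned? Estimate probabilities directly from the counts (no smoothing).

churn

churn: (16/74) × (9/16) × (4/16) × (11/16) ≈ 0.0209037
retain: (58/74) × (20/58) × (6/58) × (6/58) ≈ 0.00289231
Highest score → churn.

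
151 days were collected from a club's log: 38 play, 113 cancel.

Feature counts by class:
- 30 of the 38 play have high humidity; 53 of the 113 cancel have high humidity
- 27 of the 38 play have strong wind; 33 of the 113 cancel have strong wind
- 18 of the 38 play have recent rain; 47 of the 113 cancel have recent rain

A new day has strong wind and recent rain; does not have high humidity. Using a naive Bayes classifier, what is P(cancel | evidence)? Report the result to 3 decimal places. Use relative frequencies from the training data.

play: (38/151) × (8/38) × (27/38) × (18/38) ≈ 0.0178313
cancel: (113/151) × (60/113) × (33/113) × (47/113) ≈ 0.0482647
P(cancel | x) = 0.0482647 / 0.066096 ≈ 0.730

0.730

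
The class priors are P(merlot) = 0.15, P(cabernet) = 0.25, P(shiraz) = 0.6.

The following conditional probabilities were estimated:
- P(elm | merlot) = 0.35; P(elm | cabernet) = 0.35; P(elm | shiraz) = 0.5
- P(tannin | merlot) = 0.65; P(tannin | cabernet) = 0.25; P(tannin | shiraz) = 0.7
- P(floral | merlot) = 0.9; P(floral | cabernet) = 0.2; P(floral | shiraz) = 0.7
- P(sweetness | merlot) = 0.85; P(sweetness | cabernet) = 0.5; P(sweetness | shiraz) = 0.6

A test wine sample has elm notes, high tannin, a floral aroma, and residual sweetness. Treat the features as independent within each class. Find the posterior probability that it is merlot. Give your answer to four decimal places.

merlot: 0.15 × 0.35 × 0.65 × 0.9 × 0.85 = 0.026105625
cabernet: 0.25 × 0.35 × 0.25 × 0.2 × 0.5 = 0.0021875
shiraz: 0.6 × 0.5 × 0.7 × 0.7 × 0.6 = 0.0882
P(merlot | x) = 0.026105625 / 0.116493125 ≈ 0.2241

0.2241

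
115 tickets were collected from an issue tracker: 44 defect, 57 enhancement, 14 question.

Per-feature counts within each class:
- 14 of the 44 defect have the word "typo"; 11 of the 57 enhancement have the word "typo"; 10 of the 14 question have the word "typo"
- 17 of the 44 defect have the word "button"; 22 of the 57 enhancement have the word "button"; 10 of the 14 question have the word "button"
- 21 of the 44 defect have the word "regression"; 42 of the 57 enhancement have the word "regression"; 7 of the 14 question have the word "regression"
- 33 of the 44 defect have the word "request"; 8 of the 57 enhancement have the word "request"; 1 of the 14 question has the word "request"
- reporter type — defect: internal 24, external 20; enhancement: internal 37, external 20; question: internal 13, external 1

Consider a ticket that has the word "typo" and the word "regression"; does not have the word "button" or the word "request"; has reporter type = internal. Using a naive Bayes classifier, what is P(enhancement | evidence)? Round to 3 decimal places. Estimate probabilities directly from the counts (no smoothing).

defect: (44/115) × (14/44) × (27/44) × (21/44) × (11/44) × (24/44) ≈ 0.00486191
enhancement: (57/115) × (11/57) × (35/57) × (42/57) × (49/57) × (37/57) ≈ 0.0241496
question: (14/115) × (10/14) × (4/14) × (7/14) × (13/14) × (13/14) ≈ 0.0107111
P(enhancement | x) = 0.0241496 / 0.03972261 ≈ 0.608

0.608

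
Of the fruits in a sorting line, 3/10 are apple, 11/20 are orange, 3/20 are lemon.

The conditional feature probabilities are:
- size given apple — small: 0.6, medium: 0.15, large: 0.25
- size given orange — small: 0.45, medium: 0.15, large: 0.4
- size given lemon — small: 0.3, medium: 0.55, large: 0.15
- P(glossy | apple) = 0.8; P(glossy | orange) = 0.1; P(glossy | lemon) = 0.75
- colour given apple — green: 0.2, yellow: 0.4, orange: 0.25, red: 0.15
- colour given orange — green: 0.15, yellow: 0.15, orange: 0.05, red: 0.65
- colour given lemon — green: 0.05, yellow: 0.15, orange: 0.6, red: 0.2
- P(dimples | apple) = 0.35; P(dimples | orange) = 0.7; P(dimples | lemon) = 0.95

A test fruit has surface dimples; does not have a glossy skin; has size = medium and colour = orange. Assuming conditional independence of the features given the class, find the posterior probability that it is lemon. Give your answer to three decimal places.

0.776

apple: 0.3 × 0.15 × (1−0.8) × 0.25 × 0.35 = 0.0007875
orange: 0.55 × 0.15 × (1−0.1) × 0.05 × 0.7 = 0.00259875
lemon: 0.15 × 0.55 × (1−0.75) × 0.6 × 0.95 = 0.01175625
P(lemon | x) = 0.01175625 / 0.0151425 ≈ 0.776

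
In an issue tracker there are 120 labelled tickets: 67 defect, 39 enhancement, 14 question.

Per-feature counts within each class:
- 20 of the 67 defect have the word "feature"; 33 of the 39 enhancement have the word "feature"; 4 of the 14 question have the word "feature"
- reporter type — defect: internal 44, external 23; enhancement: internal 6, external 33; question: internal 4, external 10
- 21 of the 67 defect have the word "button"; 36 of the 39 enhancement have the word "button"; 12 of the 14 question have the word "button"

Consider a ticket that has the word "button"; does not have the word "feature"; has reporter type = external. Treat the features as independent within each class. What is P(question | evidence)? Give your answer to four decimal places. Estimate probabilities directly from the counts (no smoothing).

defect: (67/120) × (47/67) × (23/67) × (21/67) ≈ 0.0421419
enhancement: (39/120) × (6/39) × (33/39) × (36/39) ≈ 0.0390533
question: (14/120) × (10/14) × (10/14) × (12/14) ≈ 0.0510204
P(question | x) = 0.0510204 / 0.1322156 ≈ 0.3859

0.3859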